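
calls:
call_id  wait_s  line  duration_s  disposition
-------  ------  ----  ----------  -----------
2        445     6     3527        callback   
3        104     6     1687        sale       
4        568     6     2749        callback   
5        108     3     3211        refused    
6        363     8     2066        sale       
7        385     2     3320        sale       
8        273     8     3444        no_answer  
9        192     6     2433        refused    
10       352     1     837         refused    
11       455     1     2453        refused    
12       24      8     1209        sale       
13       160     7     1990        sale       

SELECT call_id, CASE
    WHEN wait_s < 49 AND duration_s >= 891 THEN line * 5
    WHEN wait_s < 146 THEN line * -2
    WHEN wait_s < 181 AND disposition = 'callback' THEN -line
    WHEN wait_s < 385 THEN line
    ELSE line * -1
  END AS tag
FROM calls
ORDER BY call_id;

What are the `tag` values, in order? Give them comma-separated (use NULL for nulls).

call_id=2: ELSE → -6
call_id=3: wait_s < 146 → -12
call_id=4: ELSE → -6
call_id=5: wait_s < 146 → -6
call_id=6: wait_s < 385 → 8
call_id=7: ELSE → -2
call_id=8: wait_s < 385 → 8
call_id=9: wait_s < 385 → 6
call_id=10: wait_s < 385 → 1
call_id=11: ELSE → -1
call_id=12: wait_s < 49 AND duration_s >= 891 → 40
call_id=13: wait_s < 385 → 7

-6, -12, -6, -6, 8, -2, 8, 6, 1, -1, 40, 7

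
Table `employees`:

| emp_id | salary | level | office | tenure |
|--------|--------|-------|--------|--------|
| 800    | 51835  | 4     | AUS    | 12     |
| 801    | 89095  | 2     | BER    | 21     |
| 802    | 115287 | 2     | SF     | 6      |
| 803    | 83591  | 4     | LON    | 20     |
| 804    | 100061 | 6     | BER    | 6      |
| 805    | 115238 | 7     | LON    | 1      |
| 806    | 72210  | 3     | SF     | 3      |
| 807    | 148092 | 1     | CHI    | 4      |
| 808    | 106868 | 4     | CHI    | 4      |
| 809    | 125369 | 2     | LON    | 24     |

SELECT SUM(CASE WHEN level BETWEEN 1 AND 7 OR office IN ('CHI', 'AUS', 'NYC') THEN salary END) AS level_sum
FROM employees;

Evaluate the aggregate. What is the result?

1007646

emp_id=800: ✓ → 51835
emp_id=801: ✓ → 89095
emp_id=802: ✓ → 115287
emp_id=803: ✓ → 83591
emp_id=804: ✓ → 100061
emp_id=805: ✓ → 115238
emp_id=806: ✓ → 72210
emp_id=807: ✓ → 148092
emp_id=808: ✓ → 106868
emp_id=809: ✓ → 125369
level_sum = 51835 + 89095 + 115287 + 83591 + 100061 + 115238 + 72210 + 148092 + 106868 + 125369 = 1007646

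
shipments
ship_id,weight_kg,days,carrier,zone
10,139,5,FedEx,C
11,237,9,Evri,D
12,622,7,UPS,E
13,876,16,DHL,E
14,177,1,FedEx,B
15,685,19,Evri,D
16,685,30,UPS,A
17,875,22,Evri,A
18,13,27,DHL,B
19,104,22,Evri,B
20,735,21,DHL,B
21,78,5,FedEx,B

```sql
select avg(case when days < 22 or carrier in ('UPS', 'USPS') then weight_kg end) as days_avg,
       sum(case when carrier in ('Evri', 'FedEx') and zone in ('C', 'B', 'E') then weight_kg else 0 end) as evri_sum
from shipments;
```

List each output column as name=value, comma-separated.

days_avg=470.4444444444, evri_sum=498

[days_avg: days < 22 or carrier in ('UPS', 'USPS')]
ship_id=10: ✓ → 139
ship_id=11: ✓ → 237
ship_id=12: ✓ → 622
ship_id=13: ✓ → 876
ship_id=14: ✓ → 177
ship_id=15: ✓ → 685
ship_id=16: ✓ → 685
ship_id=17: ✗
ship_id=18: ✗
ship_id=19: ✗
ship_id=20: ✓ → 735
ship_id=21: ✓ → 78
days_avg = (139 + 237 + 622 + 876 + 177 + 685 + 685 + 735 + 78) / 9 = 470.4444444444
—
[evri_sum: carrier in ('Evri', 'FedEx') and zone in ('C', 'B', 'E')]
ship_id=10: ✓ → 139
ship_id=11: ✗
ship_id=12: ✗
ship_id=13: ✗
ship_id=14: ✓ → 177
ship_id=15: ✗
ship_id=16: ✗
ship_id=17: ✗
ship_id=18: ✗
ship_id=19: ✓ → 104
ship_id=20: ✗
ship_id=21: ✓ → 78
evri_sum = 139 + 177 + 104 + 78 = 498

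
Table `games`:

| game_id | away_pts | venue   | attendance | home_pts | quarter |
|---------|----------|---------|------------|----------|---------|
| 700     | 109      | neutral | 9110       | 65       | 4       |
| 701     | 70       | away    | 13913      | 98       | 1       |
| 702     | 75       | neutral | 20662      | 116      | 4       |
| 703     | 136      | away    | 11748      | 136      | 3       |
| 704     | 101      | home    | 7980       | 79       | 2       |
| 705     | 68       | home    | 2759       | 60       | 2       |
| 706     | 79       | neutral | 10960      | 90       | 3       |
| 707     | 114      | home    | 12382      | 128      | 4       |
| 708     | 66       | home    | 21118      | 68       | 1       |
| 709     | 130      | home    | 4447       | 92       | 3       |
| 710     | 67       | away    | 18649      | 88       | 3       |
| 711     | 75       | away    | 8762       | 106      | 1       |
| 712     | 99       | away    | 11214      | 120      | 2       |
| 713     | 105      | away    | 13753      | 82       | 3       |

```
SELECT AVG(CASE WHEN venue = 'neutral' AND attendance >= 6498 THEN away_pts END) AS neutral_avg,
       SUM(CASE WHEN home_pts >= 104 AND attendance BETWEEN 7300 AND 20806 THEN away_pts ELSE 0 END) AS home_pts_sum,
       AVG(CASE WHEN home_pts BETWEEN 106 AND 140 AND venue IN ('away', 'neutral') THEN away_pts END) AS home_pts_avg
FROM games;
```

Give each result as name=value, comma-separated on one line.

neutral_avg=87.6666666667, home_pts_sum=499, home_pts_avg=96.25

[neutral_avg: venue = 'neutral' AND attendance >= 6498]
game_id=700: ✓ → 109
game_id=701: ✗
game_id=702: ✓ → 75
game_id=703: ✗
game_id=704: ✗
game_id=705: ✗
game_id=706: ✓ → 79
game_id=707: ✗
game_id=708: ✗
game_id=709: ✗
game_id=710: ✗
game_id=711: ✗
game_id=712: ✗
game_id=713: ✗
neutral_avg = (109 + 75 + 79) / 3 = 87.6666666667
—
[home_pts_sum: home_pts >= 104 AND attendance BETWEEN 7300 AND 20806]
game_id=700: ✗
game_id=701: ✗
game_id=702: ✓ → 75
game_id=703: ✓ → 136
game_id=704: ✗
game_id=705: ✗
game_id=706: ✗
game_id=707: ✓ → 114
game_id=708: ✗
game_id=709: ✗
game_id=710: ✗
game_id=711: ✓ → 75
game_id=712: ✓ → 99
game_id=713: ✗
home_pts_sum = 75 + 136 + 114 + 75 + 99 = 499
—
[home_pts_avg: home_pts BETWEEN 106 AND 140 AND venue IN ('away', 'neutral')]
game_id=700: ✗
game_id=701: ✗
game_id=702: ✓ → 75
game_id=703: ✓ → 136
game_id=704: ✗
game_id=705: ✗
game_id=706: ✗
game_id=707: ✗
game_id=708: ✗
game_id=709: ✗
game_id=710: ✗
game_id=711: ✓ → 75
game_id=712: ✓ → 99
game_id=713: ✗
home_pts_avg = (75 + 136 + 75 + 99) / 4 = 96.25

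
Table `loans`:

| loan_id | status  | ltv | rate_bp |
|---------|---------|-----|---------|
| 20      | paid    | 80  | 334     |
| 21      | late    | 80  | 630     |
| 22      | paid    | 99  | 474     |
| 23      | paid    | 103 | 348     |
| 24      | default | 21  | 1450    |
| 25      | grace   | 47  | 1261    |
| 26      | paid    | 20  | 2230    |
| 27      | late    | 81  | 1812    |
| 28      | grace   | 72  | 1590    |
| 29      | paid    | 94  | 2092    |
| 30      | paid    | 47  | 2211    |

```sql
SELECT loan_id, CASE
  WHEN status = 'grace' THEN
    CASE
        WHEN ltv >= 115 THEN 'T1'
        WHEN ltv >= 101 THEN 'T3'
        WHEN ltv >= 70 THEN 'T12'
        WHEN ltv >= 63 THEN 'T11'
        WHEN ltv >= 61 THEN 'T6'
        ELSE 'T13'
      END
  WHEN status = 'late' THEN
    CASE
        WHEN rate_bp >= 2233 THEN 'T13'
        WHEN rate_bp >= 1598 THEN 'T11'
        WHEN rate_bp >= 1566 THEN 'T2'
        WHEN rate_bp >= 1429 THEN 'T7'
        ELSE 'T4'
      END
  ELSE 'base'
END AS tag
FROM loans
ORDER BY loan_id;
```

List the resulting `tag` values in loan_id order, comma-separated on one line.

base, T4, base, base, base, T13, base, T11, T12, base, base

loan_id=20: status='paid' → outer ELSE → base
loan_id=21: status='late' → inner[ELSE] → T4
loan_id=22: status='paid' → outer ELSE → base
loan_id=23: status='paid' → outer ELSE → base
loan_id=24: status='default' → outer ELSE → base
loan_id=25: status='grace' → inner[ELSE] → T13
loan_id=26: status='paid' → outer ELSE → base
loan_id=27: status='late' → inner[rate_bp >= 1598] → T11
loan_id=28: status='grace' → inner[ltv >= 70] → T12
loan_id=29: status='paid' → outer ELSE → base
loan_id=30: status='paid' → outer ELSE → base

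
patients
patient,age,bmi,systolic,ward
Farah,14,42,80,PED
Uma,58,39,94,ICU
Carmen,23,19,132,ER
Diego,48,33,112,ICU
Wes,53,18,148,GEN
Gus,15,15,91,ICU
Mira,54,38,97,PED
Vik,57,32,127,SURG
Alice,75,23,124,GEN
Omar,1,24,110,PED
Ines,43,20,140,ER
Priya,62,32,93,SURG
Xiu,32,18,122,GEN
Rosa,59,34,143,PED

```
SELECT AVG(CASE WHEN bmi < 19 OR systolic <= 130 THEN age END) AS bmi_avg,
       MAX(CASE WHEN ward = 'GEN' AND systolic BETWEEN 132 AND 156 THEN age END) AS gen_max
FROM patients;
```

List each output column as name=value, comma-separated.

bmi_avg=42.6363636364, gen_max=53

[bmi_avg: bmi < 19 OR systolic <= 130]
patient=Farah: ✓ → 14
patient=Uma: ✓ → 58
patient=Carmen: ✗
patient=Diego: ✓ → 48
patient=Wes: ✓ → 53
patient=Gus: ✓ → 15
patient=Mira: ✓ → 54
patient=Vik: ✓ → 57
patient=Alice: ✓ → 75
patient=Omar: ✓ → 1
patient=Ines: ✗
patient=Priya: ✓ → 62
patient=Xiu: ✓ → 32
patient=Rosa: ✗
bmi_avg = (14 + 58 + 48 + 53 + 15 + 54 + 57 + 75 + 1 + 62 + 32) / 11 = 42.6363636364
—
[gen_max: ward = 'GEN' AND systolic BETWEEN 132 AND 156]
patient=Farah: ✗
patient=Uma: ✗
patient=Carmen: ✗
patient=Diego: ✗
patient=Wes: ✓ → 53
patient=Gus: ✗
patient=Mira: ✗
patient=Vik: ✗
patient=Alice: ✗
patient=Omar: ✗
patient=Ines: ✗
patient=Priya: ✗
patient=Xiu: ✗
patient=Rosa: ✗
gen_max = MAX(53) = 53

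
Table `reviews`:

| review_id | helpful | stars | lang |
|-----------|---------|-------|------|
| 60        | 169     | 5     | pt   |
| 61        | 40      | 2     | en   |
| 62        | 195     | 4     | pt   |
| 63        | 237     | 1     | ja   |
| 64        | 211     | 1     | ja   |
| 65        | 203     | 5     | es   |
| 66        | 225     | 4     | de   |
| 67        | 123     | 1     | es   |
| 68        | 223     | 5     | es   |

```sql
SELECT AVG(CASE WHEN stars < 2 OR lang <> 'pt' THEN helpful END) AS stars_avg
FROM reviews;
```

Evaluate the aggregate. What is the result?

180.2857142857

review_id=60: ✗
review_id=61: ✓ → 40
review_id=62: ✗
review_id=63: ✓ → 237
review_id=64: ✓ → 211
review_id=65: ✓ → 203
review_id=66: ✓ → 225
review_id=67: ✓ → 123
review_id=68: ✓ → 223
stars_avg = (40 + 237 + 211 + 203 + 225 + 123 + 223) / 7 = 180.2857142857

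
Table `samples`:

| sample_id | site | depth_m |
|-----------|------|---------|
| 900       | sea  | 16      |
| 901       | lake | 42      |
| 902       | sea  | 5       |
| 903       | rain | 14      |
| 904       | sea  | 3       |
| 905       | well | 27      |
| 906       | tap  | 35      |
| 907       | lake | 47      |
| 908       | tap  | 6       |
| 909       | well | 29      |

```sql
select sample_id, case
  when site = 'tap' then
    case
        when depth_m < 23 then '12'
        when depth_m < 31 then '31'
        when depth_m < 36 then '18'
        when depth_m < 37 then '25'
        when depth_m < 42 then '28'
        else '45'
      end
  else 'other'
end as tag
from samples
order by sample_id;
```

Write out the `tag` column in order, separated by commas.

sample_id=900: site='sea' → outer ELSE → other
sample_id=901: site='lake' → outer ELSE → other
sample_id=902: site='sea' → outer ELSE → other
sample_id=903: site='rain' → outer ELSE → other
sample_id=904: site='sea' → outer ELSE → other
sample_id=905: site='well' → outer ELSE → other
sample_id=906: site='tap' → inner[depth_m < 36] → 18
sample_id=907: site='lake' → outer ELSE → other
sample_id=908: site='tap' → inner[depth_m < 23] → 12
sample_id=909: site='well' → outer ELSE → other

other, other, other, other, other, other, 18, other, 12, other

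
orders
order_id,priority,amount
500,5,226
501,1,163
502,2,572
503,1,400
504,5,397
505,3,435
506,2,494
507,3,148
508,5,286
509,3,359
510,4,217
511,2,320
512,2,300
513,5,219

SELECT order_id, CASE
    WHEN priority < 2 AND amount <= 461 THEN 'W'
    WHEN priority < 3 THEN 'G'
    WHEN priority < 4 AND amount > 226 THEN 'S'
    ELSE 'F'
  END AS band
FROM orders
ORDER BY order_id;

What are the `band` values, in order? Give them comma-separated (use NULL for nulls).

F, W, G, W, F, S, G, F, F, S, F, G, G, F

order_id=500: ELSE → F
order_id=501: priority < 2 AND amount <= 461 → W
order_id=502: priority < 3 → G
order_id=503: priority < 2 AND amount <= 461 → W
order_id=504: ELSE → F
order_id=505: priority < 4 AND amount > 226 → S
order_id=506: priority < 3 → G
order_id=507: ELSE → F
order_id=508: ELSE → F
order_id=509: priority < 4 AND amount > 226 → S
order_id=510: ELSE → F
order_id=511: priority < 3 → G
order_id=512: priority < 3 → G
order_id=513: ELSE → F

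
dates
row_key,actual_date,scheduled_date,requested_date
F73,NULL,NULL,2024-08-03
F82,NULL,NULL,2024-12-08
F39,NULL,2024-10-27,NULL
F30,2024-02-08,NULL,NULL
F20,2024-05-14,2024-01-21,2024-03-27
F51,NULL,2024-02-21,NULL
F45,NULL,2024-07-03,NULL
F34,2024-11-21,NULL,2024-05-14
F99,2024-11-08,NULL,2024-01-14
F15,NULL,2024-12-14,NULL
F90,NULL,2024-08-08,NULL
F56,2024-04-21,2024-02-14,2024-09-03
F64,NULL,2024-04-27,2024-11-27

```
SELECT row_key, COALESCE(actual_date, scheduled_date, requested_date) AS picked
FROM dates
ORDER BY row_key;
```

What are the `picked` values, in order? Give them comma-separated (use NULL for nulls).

2024-12-14, 2024-05-14, 2024-02-08, 2024-11-21, 2024-10-27, 2024-07-03, 2024-02-21, 2024-04-21, 2024-04-27, 2024-08-03, 2024-12-08, 2024-08-08, 2024-11-08

row_key=F15: actual_date=NULL, scheduled_date=2024-12-14 → 2024-12-14
row_key=F20: actual_date=2024-05-14 → 2024-05-14
row_key=F30: actual_date=2024-02-08 → 2024-02-08
row_key=F34: actual_date=2024-11-21 → 2024-11-21
row_key=F39: actual_date=NULL, scheduled_date=2024-10-27 → 2024-10-27
row_key=F45: actual_date=NULL, scheduled_date=2024-07-03 → 2024-07-03
row_key=F51: actual_date=NULL, scheduled_date=2024-02-21 → 2024-02-21
row_key=F56: actual_date=2024-04-21 → 2024-04-21
row_key=F64: actual_date=NULL, scheduled_date=2024-04-27 → 2024-04-27
row_key=F73: actual_date=NULL, scheduled_date=NULL, requested_date=2024-08-03 → 2024-08-03
row_key=F82: actual_date=NULL, scheduled_date=NULL, requested_date=2024-12-08 → 2024-12-08
row_key=F90: actual_date=NULL, scheduled_date=2024-08-08 → 2024-08-08
row_key=F99: actual_date=2024-11-08 → 2024-11-08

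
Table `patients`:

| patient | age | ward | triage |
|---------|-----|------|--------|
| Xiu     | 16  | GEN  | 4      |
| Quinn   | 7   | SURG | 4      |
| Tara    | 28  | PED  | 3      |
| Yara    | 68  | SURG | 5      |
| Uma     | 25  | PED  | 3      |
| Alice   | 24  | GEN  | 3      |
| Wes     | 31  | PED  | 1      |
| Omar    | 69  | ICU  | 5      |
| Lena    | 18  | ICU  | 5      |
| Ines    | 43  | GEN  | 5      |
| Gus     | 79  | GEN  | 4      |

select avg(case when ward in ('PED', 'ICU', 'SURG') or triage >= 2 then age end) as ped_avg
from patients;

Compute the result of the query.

patient=Xiu: ✓ → 16
patient=Quinn: ✓ → 7
patient=Tara: ✓ → 28
patient=Yara: ✓ → 68
patient=Uma: ✓ → 25
patient=Alice: ✓ → 24
patient=Wes: ✓ → 31
patient=Omar: ✓ → 69
patient=Lena: ✓ → 18
patient=Ines: ✓ → 43
patient=Gus: ✓ → 79
ped_avg = (16 + 7 + 28 + 68 + 25 + 24 + 31 + 69 + 18 + 43 + 79) / 11 = 37.0909090909

37.0909090909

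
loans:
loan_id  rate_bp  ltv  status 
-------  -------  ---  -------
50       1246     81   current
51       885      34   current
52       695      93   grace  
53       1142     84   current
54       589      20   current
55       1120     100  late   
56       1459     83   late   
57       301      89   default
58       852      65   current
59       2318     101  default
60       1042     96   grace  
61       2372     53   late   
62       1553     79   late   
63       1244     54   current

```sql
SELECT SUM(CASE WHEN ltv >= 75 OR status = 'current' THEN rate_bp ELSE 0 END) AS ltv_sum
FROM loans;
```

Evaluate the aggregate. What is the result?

14446

loan_id=50: ✓ → 1246
loan_id=51: ✓ → 885
loan_id=52: ✓ → 695
loan_id=53: ✓ → 1142
loan_id=54: ✓ → 589
loan_id=55: ✓ → 1120
loan_id=56: ✓ → 1459
loan_id=57: ✓ → 301
loan_id=58: ✓ → 852
loan_id=59: ✓ → 2318
loan_id=60: ✓ → 1042
loan_id=61: ✗
loan_id=62: ✓ → 1553
loan_id=63: ✓ → 1244
ltv_sum = 1246 + 885 + 695 + 1142 + 589 + 1120 + 1459 + 301 + 852 + 2318 + 1042 + 1553 + 1244 = 14446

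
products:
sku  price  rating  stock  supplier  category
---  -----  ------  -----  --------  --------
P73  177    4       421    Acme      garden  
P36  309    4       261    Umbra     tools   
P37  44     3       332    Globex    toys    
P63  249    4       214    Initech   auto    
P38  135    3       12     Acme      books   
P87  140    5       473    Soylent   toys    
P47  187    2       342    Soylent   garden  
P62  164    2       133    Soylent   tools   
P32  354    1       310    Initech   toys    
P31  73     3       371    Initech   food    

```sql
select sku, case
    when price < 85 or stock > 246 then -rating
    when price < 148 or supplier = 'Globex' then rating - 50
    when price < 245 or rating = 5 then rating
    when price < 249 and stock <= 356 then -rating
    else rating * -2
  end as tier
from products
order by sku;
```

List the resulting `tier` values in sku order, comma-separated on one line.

sku=P31: price < 85 or stock > 246 → -3
sku=P32: price < 85 or stock > 246 → -1
sku=P36: price < 85 or stock > 246 → -4
sku=P37: price < 85 or stock > 246 → -3
sku=P38: price < 148 or supplier = 'Globex' → -47
sku=P47: price < 85 or stock > 246 → -2
sku=P62: price < 245 or rating = 5 → 2
sku=P63: ELSE → -8
sku=P73: price < 85 or stock > 246 → -4
sku=P87: price < 85 or stock > 246 → -5

-3, -1, -4, -3, -47, -2, 2, -8, -4, -5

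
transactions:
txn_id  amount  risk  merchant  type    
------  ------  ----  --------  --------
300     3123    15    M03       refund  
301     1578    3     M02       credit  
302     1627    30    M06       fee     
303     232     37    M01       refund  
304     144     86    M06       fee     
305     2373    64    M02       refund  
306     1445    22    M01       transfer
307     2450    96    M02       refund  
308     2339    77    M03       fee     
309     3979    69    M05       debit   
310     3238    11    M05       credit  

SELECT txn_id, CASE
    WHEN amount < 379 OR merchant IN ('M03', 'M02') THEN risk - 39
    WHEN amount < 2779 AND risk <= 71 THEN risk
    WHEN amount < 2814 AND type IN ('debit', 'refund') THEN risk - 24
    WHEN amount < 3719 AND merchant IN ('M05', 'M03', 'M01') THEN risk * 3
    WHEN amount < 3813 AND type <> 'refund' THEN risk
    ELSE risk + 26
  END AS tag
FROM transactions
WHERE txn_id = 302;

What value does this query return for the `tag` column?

txn_id = 302: amount=1627, risk=30, merchant=M06, type=fee.
amount < 379 OR merchant IN ('M03', 'M02') → false
amount < 2779 AND risk <= 71 → true → 30

30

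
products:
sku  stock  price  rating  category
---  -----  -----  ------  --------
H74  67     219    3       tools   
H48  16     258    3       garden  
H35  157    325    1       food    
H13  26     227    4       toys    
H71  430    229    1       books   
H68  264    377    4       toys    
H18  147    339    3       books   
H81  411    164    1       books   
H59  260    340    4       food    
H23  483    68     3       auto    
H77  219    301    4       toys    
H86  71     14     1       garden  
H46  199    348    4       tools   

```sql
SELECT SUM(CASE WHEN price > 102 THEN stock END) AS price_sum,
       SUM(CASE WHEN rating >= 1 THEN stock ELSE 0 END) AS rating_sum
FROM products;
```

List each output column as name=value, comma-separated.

[price_sum: price > 102]
sku=H74: ✓ → 67
sku=H48: ✓ → 16
sku=H35: ✓ → 157
sku=H13: ✓ → 26
sku=H71: ✓ → 430
sku=H68: ✓ → 264
sku=H18: ✓ → 147
sku=H81: ✓ → 411
sku=H59: ✓ → 260
sku=H23: ✗
sku=H77: ✓ → 219
sku=H86: ✗
sku=H46: ✓ → 199
price_sum = 67 + 16 + 157 + 26 + 430 + 264 + 147 + 411 + 260 + 219 + 199 = 2196
—
[rating_sum: rating >= 1]
sku=H74: ✓ → 67
sku=H48: ✓ → 16
sku=H35: ✓ → 157
sku=H13: ✓ → 26
sku=H71: ✓ → 430
sku=H68: ✓ → 264
sku=H18: ✓ → 147
sku=H81: ✓ → 411
sku=H59: ✓ → 260
sku=H23: ✓ → 483
sku=H77: ✓ → 219
sku=H86: ✓ → 71
sku=H46: ✓ → 199
rating_sum = 67 + 16 + 157 + 26 + 430 + 264 + 147 + 411 + 260 + 483 + 219 + 71 + 199 = 2750

price_sum=2196, rating_sum=2750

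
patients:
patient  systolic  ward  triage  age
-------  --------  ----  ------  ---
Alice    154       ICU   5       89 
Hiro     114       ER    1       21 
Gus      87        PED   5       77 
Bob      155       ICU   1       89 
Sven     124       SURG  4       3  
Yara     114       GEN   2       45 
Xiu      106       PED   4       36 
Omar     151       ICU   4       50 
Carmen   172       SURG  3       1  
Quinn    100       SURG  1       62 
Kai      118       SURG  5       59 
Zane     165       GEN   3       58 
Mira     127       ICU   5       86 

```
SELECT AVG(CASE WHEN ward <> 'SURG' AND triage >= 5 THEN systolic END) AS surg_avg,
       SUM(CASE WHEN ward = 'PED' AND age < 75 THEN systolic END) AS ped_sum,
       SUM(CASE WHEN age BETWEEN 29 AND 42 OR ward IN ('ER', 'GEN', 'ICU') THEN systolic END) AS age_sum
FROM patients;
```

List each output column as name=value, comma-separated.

surg_avg=122.6666666667, ped_sum=106, age_sum=1086

[surg_avg: ward <> 'SURG' AND triage >= 5]
patient=Alice: ✓ → 154
patient=Hiro: ✗
patient=Gus: ✓ → 87
patient=Bob: ✗
patient=Sven: ✗
patient=Yara: ✗
patient=Xiu: ✗
patient=Omar: ✗
patient=Carmen: ✗
patient=Quinn: ✗
patient=Kai: ✗
patient=Zane: ✗
patient=Mira: ✓ → 127
surg_avg = (154 + 87 + 127) / 3 = 122.6666666667
—
[ped_sum: ward = 'PED' AND age < 75]
patient=Alice: ✗
patient=Hiro: ✗
patient=Gus: ✗
patient=Bob: ✗
patient=Sven: ✗
patient=Yara: ✗
patient=Xiu: ✓ → 106
patient=Omar: ✗
patient=Carmen: ✗
patient=Quinn: ✗
patient=Kai: ✗
patient=Zane: ✗
patient=Mira: ✗
ped_sum = 106
—
[age_sum: age BETWEEN 29 AND 42 OR ward IN ('ER', 'GEN', 'ICU')]
patient=Alice: ✓ → 154
patient=Hiro: ✓ → 114
patient=Gus: ✗
patient=Bob: ✓ → 155
patient=Sven: ✗
patient=Yara: ✓ → 114
patient=Xiu: ✓ → 106
patient=Omar: ✓ → 151
patient=Carmen: ✗
patient=Quinn: ✗
patient=Kai: ✗
patient=Zane: ✓ → 165
patient=Mira: ✓ → 127
age_sum = 154 + 114 + 155 + 114 + 106 + 151 + 165 + 127 = 1086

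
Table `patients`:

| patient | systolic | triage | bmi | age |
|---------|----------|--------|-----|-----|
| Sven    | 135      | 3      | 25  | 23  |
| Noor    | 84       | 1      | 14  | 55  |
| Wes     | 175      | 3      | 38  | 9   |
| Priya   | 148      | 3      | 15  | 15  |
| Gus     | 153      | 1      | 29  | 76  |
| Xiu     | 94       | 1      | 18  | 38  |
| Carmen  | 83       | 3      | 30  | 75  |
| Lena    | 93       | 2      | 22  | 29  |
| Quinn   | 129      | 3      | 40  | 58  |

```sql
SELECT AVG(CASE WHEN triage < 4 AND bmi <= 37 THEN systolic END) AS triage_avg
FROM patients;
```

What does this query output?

patient=Sven: ✓ → 135
patient=Noor: ✓ → 84
patient=Wes: ✗
patient=Priya: ✓ → 148
patient=Gus: ✓ → 153
patient=Xiu: ✓ → 94
patient=Carmen: ✓ → 83
patient=Lena: ✓ → 93
patient=Quinn: ✗
triage_avg = (135 + 84 + 148 + 153 + 94 + 83 + 93) / 7 = 112.8571428571

112.8571428571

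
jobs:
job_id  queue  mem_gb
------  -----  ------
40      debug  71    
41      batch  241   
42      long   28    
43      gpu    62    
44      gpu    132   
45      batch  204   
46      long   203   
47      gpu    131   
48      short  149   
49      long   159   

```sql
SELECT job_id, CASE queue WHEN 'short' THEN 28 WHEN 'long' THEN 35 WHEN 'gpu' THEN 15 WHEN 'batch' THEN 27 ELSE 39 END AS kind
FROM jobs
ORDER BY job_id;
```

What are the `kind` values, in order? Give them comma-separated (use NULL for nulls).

job_id=40: ELSE → 39
job_id=41: queue='batch' → 27
job_id=42: queue='long' → 35
job_id=43: queue='gpu' → 15
job_id=44: queue='gpu' → 15
job_id=45: queue='batch' → 27
job_id=46: queue='long' → 35
job_id=47: queue='gpu' → 15
job_id=48: queue='short' → 28
job_id=49: queue='long' → 35

39, 27, 35, 15, 15, 27, 35, 15, 28, 35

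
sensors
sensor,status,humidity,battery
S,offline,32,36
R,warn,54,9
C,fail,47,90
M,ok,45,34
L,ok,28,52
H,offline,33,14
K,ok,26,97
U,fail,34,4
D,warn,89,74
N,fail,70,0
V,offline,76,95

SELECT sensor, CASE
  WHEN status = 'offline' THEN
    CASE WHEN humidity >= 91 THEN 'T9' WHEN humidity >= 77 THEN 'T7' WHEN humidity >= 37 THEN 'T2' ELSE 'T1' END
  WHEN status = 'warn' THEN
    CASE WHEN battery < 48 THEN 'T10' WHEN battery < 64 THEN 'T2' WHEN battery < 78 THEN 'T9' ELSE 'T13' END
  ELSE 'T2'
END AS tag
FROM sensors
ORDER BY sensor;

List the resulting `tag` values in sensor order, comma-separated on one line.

sensor=C: status='fail' → outer ELSE → T2
sensor=D: status='warn' → inner[battery < 78] → T9
sensor=H: status='offline' → inner[ELSE] → T1
sensor=K: status='ok' → outer ELSE → T2
sensor=L: status='ok' → outer ELSE → T2
sensor=M: status='ok' → outer ELSE → T2
sensor=N: status='fail' → outer ELSE → T2
sensor=R: status='warn' → inner[battery < 48] → T10
sensor=S: status='offline' → inner[ELSE] → T1
sensor=U: status='fail' → outer ELSE → T2
sensor=V: status='offline' → inner[humidity >= 37] → T2

T2, T9, T1, T2, T2, T2, T2, T10, T1, T2, T2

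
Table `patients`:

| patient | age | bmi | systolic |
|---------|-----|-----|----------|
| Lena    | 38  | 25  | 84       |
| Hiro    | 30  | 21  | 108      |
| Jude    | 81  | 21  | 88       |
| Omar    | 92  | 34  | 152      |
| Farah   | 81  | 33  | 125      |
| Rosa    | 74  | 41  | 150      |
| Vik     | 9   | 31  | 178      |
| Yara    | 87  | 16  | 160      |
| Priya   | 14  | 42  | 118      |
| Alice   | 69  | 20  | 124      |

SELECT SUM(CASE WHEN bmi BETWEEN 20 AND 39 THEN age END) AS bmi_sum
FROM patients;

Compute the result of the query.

400

patient=Lena: ✓ → 38
patient=Hiro: ✓ → 30
patient=Jude: ✓ → 81
patient=Omar: ✓ → 92
patient=Farah: ✓ → 81
patient=Rosa: ✗
patient=Vik: ✓ → 9
patient=Yara: ✗
patient=Priya: ✗
patient=Alice: ✓ → 69
bmi_sum = 38 + 30 + 81 + 92 + 81 + 9 + 69 = 400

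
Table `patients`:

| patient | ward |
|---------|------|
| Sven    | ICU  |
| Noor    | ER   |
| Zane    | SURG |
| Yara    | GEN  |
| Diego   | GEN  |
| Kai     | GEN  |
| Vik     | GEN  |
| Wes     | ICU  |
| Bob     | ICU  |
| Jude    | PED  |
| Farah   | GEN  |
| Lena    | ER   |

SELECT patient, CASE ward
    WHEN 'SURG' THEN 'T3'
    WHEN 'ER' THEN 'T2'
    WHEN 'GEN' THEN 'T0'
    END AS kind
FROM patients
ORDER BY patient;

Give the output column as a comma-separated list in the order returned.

NULL, T0, T0, NULL, T0, T2, T2, NULL, T0, NULL, T0, T3

patient=Bob: (no match → NULL) → NULL
patient=Diego: ward='GEN' → T0
patient=Farah: ward='GEN' → T0
patient=Jude: (no match → NULL) → NULL
patient=Kai: ward='GEN' → T0
patient=Lena: ward='ER' → T2
patient=Noor: ward='ER' → T2
patient=Sven: (no match → NULL) → NULL
patient=Vik: ward='GEN' → T0
patient=Wes: (no match → NULL) → NULL
patient=Yara: ward='GEN' → T0
patient=Zane: ward='SURG' → T3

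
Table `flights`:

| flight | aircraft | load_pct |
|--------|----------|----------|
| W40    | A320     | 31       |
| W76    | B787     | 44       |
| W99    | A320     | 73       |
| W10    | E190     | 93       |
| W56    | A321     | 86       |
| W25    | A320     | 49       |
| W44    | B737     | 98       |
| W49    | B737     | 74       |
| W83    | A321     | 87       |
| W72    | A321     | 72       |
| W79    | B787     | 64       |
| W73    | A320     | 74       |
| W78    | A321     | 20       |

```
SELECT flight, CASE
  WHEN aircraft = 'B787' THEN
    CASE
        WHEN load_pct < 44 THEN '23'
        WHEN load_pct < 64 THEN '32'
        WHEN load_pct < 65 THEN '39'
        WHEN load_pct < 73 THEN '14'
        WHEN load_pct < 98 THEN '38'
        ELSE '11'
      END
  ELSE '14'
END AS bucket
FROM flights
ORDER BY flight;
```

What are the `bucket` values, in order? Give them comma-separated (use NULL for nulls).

14, 14, 14, 14, 14, 14, 14, 14, 32, 14, 39, 14, 14

flight=W10: aircraft='E190' → outer ELSE → 14
flight=W25: aircraft='A320' → outer ELSE → 14
flight=W40: aircraft='A320' → outer ELSE → 14
flight=W44: aircraft='B737' → outer ELSE → 14
flight=W49: aircraft='B737' → outer ELSE → 14
flight=W56: aircraft='A321' → outer ELSE → 14
flight=W72: aircraft='A321' → outer ELSE → 14
flight=W73: aircraft='A320' → outer ELSE → 14
flight=W76: aircraft='B787' → inner[load_pct < 64] → 32
flight=W78: aircraft='A321' → outer ELSE → 14
flight=W79: aircraft='B787' → inner[load_pct < 65] → 39
flight=W83: aircraft='A321' → outer ELSE → 14
flight=W99: aircraft='A320' → outer ELSE → 14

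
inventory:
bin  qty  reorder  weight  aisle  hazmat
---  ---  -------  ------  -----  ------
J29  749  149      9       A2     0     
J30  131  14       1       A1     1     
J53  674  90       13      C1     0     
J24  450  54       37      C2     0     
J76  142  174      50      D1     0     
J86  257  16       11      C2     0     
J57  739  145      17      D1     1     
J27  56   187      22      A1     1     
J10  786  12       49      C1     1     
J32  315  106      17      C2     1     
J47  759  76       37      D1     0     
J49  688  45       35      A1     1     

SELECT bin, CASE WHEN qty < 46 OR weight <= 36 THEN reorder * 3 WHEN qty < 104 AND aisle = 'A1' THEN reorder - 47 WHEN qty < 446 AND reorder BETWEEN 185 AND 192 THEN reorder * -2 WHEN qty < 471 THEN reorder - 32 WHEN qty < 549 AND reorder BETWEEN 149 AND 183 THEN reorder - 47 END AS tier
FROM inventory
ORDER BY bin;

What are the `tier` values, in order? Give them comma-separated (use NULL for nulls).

NULL, 22, 561, 447, 42, 318, NULL, 135, 270, 435, 142, 48

bin=J10: (no match → NULL) → NULL
bin=J24: qty < 471 → 22
bin=J27: qty < 46 OR weight <= 36 → 561
bin=J29: qty < 46 OR weight <= 36 → 447
bin=J30: qty < 46 OR weight <= 36 → 42
bin=J32: qty < 46 OR weight <= 36 → 318
bin=J47: (no match → NULL) → NULL
bin=J49: qty < 46 OR weight <= 36 → 135
bin=J53: qty < 46 OR weight <= 36 → 270
bin=J57: qty < 46 OR weight <= 36 → 435
bin=J76: qty < 471 → 142
bin=J86: qty < 46 OR weight <= 36 → 48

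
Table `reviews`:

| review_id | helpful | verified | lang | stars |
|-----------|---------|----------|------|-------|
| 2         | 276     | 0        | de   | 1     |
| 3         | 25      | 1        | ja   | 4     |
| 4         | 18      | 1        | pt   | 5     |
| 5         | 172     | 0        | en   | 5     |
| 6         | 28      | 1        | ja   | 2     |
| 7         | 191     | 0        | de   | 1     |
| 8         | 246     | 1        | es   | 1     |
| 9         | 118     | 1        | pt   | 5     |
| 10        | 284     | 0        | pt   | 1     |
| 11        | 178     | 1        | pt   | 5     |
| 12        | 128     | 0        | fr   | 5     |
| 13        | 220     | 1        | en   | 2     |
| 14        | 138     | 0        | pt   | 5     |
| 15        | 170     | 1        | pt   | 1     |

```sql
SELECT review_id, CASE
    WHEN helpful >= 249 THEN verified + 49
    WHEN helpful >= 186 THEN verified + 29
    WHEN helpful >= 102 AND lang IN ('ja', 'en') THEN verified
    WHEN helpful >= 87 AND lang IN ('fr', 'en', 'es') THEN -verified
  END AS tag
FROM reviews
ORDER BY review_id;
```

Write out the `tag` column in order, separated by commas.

review_id=2: helpful >= 249 → 49
review_id=3: (no match → NULL) → NULL
review_id=4: (no match → NULL) → NULL
review_id=5: helpful >= 102 AND lang IN ('ja', 'en') → 0
review_id=6: (no match → NULL) → NULL
review_id=7: helpful >= 186 → 29
review_id=8: helpful >= 186 → 30
review_id=9: (no match → NULL) → NULL
review_id=10: helpful >= 249 → 49
review_id=11: (no match → NULL) → NULL
review_id=12: helpful >= 87 AND lang IN ('fr', 'en', 'es') → 0
review_id=13: helpful >= 186 → 30
review_id=14: (no match → NULL) → NULL
review_id=15: (no match → NULL) → NULL

49, NULL, NULL, 0, NULL, 29, 30, NULL, 49, NULL, 0, 30, NULL, NULL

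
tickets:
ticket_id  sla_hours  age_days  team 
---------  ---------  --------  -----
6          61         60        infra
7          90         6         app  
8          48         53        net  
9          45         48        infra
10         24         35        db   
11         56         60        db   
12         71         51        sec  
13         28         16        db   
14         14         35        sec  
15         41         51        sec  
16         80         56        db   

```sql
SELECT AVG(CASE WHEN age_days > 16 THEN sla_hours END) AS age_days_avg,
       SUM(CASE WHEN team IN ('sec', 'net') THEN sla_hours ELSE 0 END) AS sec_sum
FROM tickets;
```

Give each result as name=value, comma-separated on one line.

[age_days_avg: age_days > 16]
ticket_id=6: ✓ → 61
ticket_id=7: ✗
ticket_id=8: ✓ → 48
ticket_id=9: ✓ → 45
ticket_id=10: ✓ → 24
ticket_id=11: ✓ → 56
ticket_id=12: ✓ → 71
ticket_id=13: ✗
ticket_id=14: ✓ → 14
ticket_id=15: ✓ → 41
ticket_id=16: ✓ → 80
age_days_avg = (61 + 48 + 45 + 24 + 56 + 71 + 14 + 41 + 80) / 9 = 48.8888888889
—
[sec_sum: team IN ('sec', 'net')]
ticket_id=6: ✗
ticket_id=7: ✗
ticket_id=8: ✓ → 48
ticket_id=9: ✗
ticket_id=10: ✗
ticket_id=11: ✗
ticket_id=12: ✓ → 71
ticket_id=13: ✗
ticket_id=14: ✓ → 14
ticket_id=15: ✓ → 41
ticket_id=16: ✗
sec_sum = 48 + 71 + 14 + 41 = 174

age_days_avg=48.8888888889, sec_sum=174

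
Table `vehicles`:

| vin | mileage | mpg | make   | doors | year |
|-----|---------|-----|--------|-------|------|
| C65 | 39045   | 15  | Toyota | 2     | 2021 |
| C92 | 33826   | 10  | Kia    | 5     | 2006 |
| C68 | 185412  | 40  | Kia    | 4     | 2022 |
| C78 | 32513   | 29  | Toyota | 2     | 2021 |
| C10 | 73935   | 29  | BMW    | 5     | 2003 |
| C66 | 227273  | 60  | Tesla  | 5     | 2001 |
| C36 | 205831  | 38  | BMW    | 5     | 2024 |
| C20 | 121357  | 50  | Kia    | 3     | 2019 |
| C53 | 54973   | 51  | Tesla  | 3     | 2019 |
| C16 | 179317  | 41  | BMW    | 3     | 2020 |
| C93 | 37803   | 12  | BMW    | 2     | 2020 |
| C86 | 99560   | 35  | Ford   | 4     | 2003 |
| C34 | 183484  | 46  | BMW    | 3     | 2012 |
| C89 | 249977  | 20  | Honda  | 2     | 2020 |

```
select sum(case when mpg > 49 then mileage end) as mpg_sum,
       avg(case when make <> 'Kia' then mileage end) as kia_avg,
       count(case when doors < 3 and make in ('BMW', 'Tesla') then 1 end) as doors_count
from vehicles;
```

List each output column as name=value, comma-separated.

mpg_sum=403603, kia_avg=125791.9090909091, doors_count=1

[mpg_sum: mpg > 49]
vin=C65: ✗
vin=C92: ✗
vin=C68: ✗
vin=C78: ✗
vin=C10: ✗
vin=C66: ✓ → 227273
vin=C36: ✗
vin=C20: ✓ → 121357
vin=C53: ✓ → 54973
vin=C16: ✗
vin=C93: ✗
vin=C86: ✗
vin=C34: ✗
vin=C89: ✗
mpg_sum = 227273 + 121357 + 54973 = 403603
—
[kia_avg: make <> 'Kia']
vin=C65: ✓ → 39045
vin=C92: ✗
vin=C68: ✗
vin=C78: ✓ → 32513
vin=C10: ✓ → 73935
vin=C66: ✓ → 227273
vin=C36: ✓ → 205831
vin=C20: ✗
vin=C53: ✓ → 54973
vin=C16: ✓ → 179317
vin=C93: ✓ → 37803
vin=C86: ✓ → 99560
vin=C34: ✓ → 183484
vin=C89: ✓ → 249977
kia_avg = (39045 + 32513 + 73935 + 227273 + 205831 + 54973 + 179317 + 37803 + 99560 + 183484 + 249977) / 11 = 125791.9090909091
—
[doors_count: doors < 3 and make in ('BMW', 'Tesla')]
vin=C65: ✗
vin=C92: ✗
vin=C68: ✗
vin=C78: ✗
vin=C10: ✗
vin=C66: ✗
vin=C36: ✗
vin=C20: ✗
vin=C53: ✗
vin=C16: ✗
vin=C93: ✓ → 1
vin=C86: ✗
vin=C34: ✗
vin=C89: ✗
doors_count = COUNT(1) = 1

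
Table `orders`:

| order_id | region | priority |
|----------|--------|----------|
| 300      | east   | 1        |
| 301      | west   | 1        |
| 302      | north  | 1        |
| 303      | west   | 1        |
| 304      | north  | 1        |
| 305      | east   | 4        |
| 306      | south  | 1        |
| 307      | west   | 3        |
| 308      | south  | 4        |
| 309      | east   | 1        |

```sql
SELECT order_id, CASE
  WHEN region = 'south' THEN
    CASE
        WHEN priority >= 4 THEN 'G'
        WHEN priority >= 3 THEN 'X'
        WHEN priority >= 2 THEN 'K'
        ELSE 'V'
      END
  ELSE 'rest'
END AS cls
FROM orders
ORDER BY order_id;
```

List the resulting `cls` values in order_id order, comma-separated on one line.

order_id=300: region='east' → outer ELSE → rest
order_id=301: region='west' → outer ELSE → rest
order_id=302: region='north' → outer ELSE → rest
order_id=303: region='west' → outer ELSE → rest
order_id=304: region='north' → outer ELSE → rest
order_id=305: region='east' → outer ELSE → rest
order_id=306: region='south' → inner[ELSE] → V
order_id=307: region='west' → outer ELSE → rest
order_id=308: region='south' → inner[priority >= 4] → G
order_id=309: region='east' → outer ELSE → rest

rest, rest, rest, rest, rest, rest, V, rest, G, rest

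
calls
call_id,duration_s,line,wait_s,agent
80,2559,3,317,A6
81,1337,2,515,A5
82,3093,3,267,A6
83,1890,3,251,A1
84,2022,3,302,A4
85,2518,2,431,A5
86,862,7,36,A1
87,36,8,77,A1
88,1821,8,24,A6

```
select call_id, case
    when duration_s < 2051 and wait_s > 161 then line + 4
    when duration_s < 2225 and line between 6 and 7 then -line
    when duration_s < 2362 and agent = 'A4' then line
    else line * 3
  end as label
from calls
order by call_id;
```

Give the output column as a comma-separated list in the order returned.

call_id=80: ELSE → 9
call_id=81: duration_s < 2051 and wait_s > 161 → 6
call_id=82: ELSE → 9
call_id=83: duration_s < 2051 and wait_s > 161 → 7
call_id=84: duration_s < 2051 and wait_s > 161 → 7
call_id=85: ELSE → 6
call_id=86: duration_s < 2225 and line between 6 and 7 → -7
call_id=87: ELSE → 24
call_id=88: ELSE → 24

9, 6, 9, 7, 7, 6, -7, 24, 24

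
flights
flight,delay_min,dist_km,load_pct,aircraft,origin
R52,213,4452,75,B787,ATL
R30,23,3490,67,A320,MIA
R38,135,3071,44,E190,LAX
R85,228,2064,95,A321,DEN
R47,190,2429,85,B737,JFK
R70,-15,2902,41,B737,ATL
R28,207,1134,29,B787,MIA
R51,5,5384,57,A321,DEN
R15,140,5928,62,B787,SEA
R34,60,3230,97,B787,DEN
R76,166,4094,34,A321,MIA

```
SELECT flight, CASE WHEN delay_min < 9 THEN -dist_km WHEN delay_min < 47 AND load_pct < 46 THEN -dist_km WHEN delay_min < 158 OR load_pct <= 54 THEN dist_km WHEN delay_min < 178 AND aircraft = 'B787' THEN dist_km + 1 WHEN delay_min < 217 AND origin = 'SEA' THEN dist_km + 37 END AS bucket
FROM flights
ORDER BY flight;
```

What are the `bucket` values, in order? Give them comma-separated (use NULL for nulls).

flight=R15: delay_min < 158 OR load_pct <= 54 → 5928
flight=R28: delay_min < 158 OR load_pct <= 54 → 1134
flight=R30: delay_min < 158 OR load_pct <= 54 → 3490
flight=R34: delay_min < 158 OR load_pct <= 54 → 3230
flight=R38: delay_min < 158 OR load_pct <= 54 → 3071
flight=R47: (no match → NULL) → NULL
flight=R51: delay_min < 9 → -5384
flight=R52: (no match → NULL) → NULL
flight=R70: delay_min < 9 → -2902
flight=R76: delay_min < 158 OR load_pct <= 54 → 4094
flight=R85: (no match → NULL) → NULL

5928, 1134, 3490, 3230, 3071, NULL, -5384, NULL, -2902, 4094, NULL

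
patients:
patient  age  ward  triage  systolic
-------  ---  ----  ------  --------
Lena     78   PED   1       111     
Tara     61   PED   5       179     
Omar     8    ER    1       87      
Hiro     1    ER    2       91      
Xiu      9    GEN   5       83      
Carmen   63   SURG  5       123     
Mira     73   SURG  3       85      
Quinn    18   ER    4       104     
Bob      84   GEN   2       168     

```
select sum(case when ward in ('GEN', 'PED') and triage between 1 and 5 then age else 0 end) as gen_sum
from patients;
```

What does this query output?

patient=Lena: ✓ → 78
patient=Tara: ✓ → 61
patient=Omar: ✗
patient=Hiro: ✗
patient=Xiu: ✓ → 9
patient=Carmen: ✗
patient=Mira: ✗
patient=Quinn: ✗
patient=Bob: ✓ → 84
gen_sum = 78 + 61 + 9 + 84 = 232

232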